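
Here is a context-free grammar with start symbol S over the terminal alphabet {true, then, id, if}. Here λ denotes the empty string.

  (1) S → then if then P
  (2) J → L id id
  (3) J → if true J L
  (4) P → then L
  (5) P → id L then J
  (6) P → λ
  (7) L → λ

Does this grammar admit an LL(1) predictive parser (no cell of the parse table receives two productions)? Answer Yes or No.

Yes

FIRST(S) = {then}
FIRST(J) = {id, if}
FIRST(P) = {λ, id, then}
FIRST(L) = {λ}
FOLLOW(S) = {$}
FOLLOW(J) = {$}
FOLLOW(P) = {$}
FOLLOW(L) = {$, id, then}
Each cell of M receives at most one production.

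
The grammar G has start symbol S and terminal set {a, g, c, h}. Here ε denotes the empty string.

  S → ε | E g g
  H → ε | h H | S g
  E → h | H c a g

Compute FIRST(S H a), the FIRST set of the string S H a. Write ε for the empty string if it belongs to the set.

FIRST(S) = {ε, c, g, h}  (via E g g)
FIRST(H) = {ε, c, g, h}  (via S g)
FIRST(E) = {c, g, h}  (via H c a g)
FIRST(S H a): take FIRST of each symbol in turn, carrying on past any symbol whose FIRST contains ε; result {a, c, g, h}.

{a, c, g, h}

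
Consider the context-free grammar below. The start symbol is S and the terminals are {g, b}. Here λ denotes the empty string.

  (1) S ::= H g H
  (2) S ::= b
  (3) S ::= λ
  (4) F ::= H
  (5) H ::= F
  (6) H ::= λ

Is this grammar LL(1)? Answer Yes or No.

FIRST(S) = {λ, b, g}
FIRST(F) = {λ}
FIRST(H) = {λ}
FOLLOW(S) = {$}
FOLLOW(F) = {$, g}
FOLLOW(H) = {$, g}
Cell M[H, $] receives both H ::= F and H ::= λ — the grammar is not LL(1).

No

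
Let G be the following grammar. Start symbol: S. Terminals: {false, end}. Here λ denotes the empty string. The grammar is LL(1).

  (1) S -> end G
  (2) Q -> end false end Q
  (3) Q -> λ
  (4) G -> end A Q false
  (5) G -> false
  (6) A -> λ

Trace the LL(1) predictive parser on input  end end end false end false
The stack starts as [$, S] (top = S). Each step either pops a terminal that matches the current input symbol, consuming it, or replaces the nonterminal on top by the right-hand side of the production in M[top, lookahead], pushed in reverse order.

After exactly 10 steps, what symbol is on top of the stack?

      Stack                    Input                          Action
   1  $ S                      end end end false end false $  expand S -> end G
   2  $ G end                  end end end false end false $  match end
   3  $ G                      end end false end false $      expand G -> end A Q false
   4  $ false Q A end          end end false end false $      match end
   5  $ false Q A              end false end false $          expand A -> λ
   6  $ false Q                end false end false $          expand Q -> end false end Q
   7  $ false Q end false end  end false end false $          match end
   8  $ false Q end false      false end false $              match false
   9  $ false Q end            end false $                    match end
  10  $ false Q                false $                        expand Q -> λ
Stack after step 10: $ false (top = false).

false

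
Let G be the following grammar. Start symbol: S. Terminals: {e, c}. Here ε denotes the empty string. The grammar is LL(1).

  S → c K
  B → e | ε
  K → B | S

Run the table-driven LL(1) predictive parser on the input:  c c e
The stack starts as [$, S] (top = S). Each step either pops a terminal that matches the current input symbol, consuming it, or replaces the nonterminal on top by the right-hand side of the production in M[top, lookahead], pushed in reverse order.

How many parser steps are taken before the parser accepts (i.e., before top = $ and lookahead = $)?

step 1: stack=$ S  input=c c e $  — expand S → c K
step 2: stack=$ K c  input=c c e $  — match c
step 3: stack=$ K  input=c e $  — expand K → S
step 4: stack=$ S  input=c e $  — expand S → c K
step 5: stack=$ K c  input=c e $  — match c
step 6: stack=$ K  input=e $  — expand K → B
step 7: stack=$ B  input=e $  — expand B → e
step 8: stack=$ e  input=e $  — match e
Accept reached after 8 steps.

8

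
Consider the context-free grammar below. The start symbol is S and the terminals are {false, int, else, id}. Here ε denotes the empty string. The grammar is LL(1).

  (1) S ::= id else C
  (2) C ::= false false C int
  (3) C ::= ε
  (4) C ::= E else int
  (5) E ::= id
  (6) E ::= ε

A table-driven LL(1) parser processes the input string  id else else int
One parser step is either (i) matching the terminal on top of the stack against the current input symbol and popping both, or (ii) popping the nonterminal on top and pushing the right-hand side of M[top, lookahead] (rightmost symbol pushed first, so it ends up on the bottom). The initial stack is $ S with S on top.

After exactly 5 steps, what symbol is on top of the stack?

else

step 1: stack=$ S  input=id else else int $  — expand S ::= id else C
step 2: stack=$ C else id  input=id else else int $  — match id
step 3: stack=$ C else  input=else else int $  — match else
step 4: stack=$ C  input=else int $  — expand C ::= E else int
step 5: stack=$ int else E  input=else int $  — expand E ::= ε
Stack after step 5: $ int else (top = else).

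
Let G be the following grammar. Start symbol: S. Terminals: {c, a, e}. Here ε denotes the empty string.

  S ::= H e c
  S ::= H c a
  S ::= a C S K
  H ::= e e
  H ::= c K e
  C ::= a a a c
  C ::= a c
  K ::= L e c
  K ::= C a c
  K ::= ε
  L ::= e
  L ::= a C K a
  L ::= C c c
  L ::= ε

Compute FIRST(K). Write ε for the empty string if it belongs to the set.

FIRST(H) = {c, e}
FIRST(C) = {a}
FIRST(S) = {a, c, e}  (via H e c, H c a)
FIRST(L) = {ε, a, e}  (via C c c)
FIRST(K) = {ε, a, e}  (via L e c, C a c)

{ε, a, e}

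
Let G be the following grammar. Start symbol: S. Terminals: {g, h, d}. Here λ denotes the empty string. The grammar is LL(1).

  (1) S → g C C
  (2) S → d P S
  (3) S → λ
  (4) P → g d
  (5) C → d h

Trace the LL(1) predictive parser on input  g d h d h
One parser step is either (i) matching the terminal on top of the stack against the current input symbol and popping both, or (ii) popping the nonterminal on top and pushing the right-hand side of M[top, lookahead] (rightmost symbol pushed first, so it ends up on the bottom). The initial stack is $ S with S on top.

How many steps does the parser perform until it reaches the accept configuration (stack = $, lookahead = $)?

8

     Stack    Input        Action
  1  $ S      g d h d h $  expand S → g C C
  2  $ C C g  g d h d h $  match g
  3  $ C C    d h d h $    expand C → d h
  4  $ C h d  d h d h $    match d
  5  $ C h    h d h $      match h
  6  $ C      d h $        expand C → d h
  7  $ h d    d h $        match d
  8  $ h      h $          match h
Accept reached after 8 steps.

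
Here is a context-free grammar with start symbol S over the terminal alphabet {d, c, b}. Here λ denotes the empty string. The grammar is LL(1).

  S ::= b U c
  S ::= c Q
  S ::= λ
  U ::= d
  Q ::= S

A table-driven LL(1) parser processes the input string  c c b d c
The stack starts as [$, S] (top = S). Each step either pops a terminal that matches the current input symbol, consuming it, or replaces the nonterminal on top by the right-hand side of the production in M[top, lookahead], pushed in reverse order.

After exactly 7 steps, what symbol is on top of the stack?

b

step 1: stack=$ S  input=c c b d c $  — expand S ::= c Q
step 2: stack=$ Q c  input=c c b d c $  — match c
step 3: stack=$ Q  input=c b d c $  — expand Q ::= S
step 4: stack=$ S  input=c b d c $  — expand S ::= c Q
step 5: stack=$ Q c  input=c b d c $  — match c
step 6: stack=$ Q  input=b d c $  — expand Q ::= S
step 7: stack=$ S  input=b d c $  — expand S ::= b U c
Stack after step 7: $ c U b (top = b).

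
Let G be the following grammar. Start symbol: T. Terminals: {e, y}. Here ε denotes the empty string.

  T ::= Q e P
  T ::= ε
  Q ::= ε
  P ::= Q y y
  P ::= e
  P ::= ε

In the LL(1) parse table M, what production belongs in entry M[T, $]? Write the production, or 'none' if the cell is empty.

T ::= ε

FIRST(Q): from Q::=ε we get {ε}. So FIRST(Q) = {ε}.
FIRST(T): from T::=Q e P we get {e}; from T::=ε we get {ε}. So FIRST(T) = {ε, e}.
FIRST(P): from P::=Q y y we get {y}; from P::=e we get {e}; from P::=ε we get {ε}. So FIRST(P) = {ε, e, y}.
FOLLOW(T) includes $ since T is the start symbol.
FOLLOW(T): T appears on no right-hand side. Thus FOLLOW(T) = {$}.
For T ::= Q e P: FIRST(Q e P) = {e}, so it goes in M[T, t] for t ∈ {e}.
For T ::= ε: FIRST(ε) = {ε}, so it goes in M[T, t] for t ∈ {}; since ε ∈ FIRST, also for every t ∈ FOLLOW(T) = {$}.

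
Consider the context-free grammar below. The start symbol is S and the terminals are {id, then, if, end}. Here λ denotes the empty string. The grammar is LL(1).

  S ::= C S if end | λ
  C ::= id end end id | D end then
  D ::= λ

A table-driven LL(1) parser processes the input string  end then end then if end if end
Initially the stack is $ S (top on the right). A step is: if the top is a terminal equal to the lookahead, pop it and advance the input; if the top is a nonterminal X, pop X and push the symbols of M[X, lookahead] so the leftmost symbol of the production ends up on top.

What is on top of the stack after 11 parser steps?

if

      Stack                         Input                              Action
   1  $ S                           end then end then if end if end $  expand S ::= C S if end
   2  $ end if S C                  end then end then if end if end $  expand C ::= D end then
   3  $ end if S then end D         end then end then if end if end $  expand D ::= λ
   4  $ end if S then end           end then end then if end if end $  match end
   5  $ end if S then               then end then if end if end $      match then
   6  $ end if S                    end then if end if end $           expand S ::= C S if end
   7  $ end if end if S C           end then if end if end $           expand C ::= D end then
   8  $ end if end if S then end D  end then if end if end $           expand D ::= λ
   9  $ end if end if S then end    end then if end if end $           match end
  10  $ end if end if S then        then if end if end $               match then
  11  $ end if end if S             if end if end $                    expand S ::= λ
Stack after step 11: $ end if end if (top = if).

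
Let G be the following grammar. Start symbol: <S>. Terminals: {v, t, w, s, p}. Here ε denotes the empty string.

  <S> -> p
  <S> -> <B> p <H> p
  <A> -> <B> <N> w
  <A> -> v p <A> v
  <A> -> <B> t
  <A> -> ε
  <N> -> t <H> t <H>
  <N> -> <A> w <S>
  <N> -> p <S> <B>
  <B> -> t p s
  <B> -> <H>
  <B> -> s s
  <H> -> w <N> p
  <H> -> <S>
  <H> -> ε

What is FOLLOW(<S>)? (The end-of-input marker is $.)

{$, p, s, t, v, w}

FIRST(<S>): from <S>->p we get {p}; from <S>-><B> p <H> p we get {p, s, t, w}. So FIRST(<S>) = {p, s, t, w}.
FIRST(<H>): from <H>->w <N> p we get {w}; from <H>-><S> we get {p, s, t, w}; from <H>->ε we get {ε}. So FIRST(<H>) = {ε, p, s, t, w}.
FIRST(<B>): from <B>->t p s we get {t}; from <B>-><H> we get {ε, p, s, t, w}; from <B>->s s we get {s}. So FIRST(<B>) = {ε, p, s, t, w}.
FIRST(<A>): from <A>-><B> <N> w we get {p, s, t, v, w}; from <A>->v p <A> v we get {v}; from <A>-><B> t we get {p, s, t, w}; from <A>->ε we get {ε}. So FIRST(<A>) = {ε, p, s, t, v, w}.
FIRST(<N>): from <N>->t <H> t <H> we get {t}; from <N>-><A> w <S> we get {p, s, t, v, w}; from <N>->p <S> <B> we get {p}. So FIRST(<N>) = {p, s, t, v, w}.
FOLLOW(<S>) includes $ since <S> is the start symbol.
FOLLOW(<A>): in <A>->v p <A> v, <A> is followed by v with FIRST {v}; in <N>-><A> w <S>, <A> is followed by w <S> with FIRST {w}. Thus FOLLOW(<A>) = {v, w}.
FOLLOW(<N>): in <A>-><B> <N> w, <N> is followed by w with FIRST {w}; in <H>->w <N> p, <N> is followed by p with FIRST {p}. Thus FOLLOW(<N>) = {p, w}.
FOLLOW(<B>): in <S>-><B> p <H> p, <B> is followed by p <H> p with FIRST {p}; in <A>-><B> <N> w, <B> is followed by <N> w with FIRST {p, s, t, v, w}; in <A>-><B> t, <B> is followed by t with FIRST {t}; in <N>->p <S> <B>, the suffix after <B> is empty, so FOLLOW(<B>) ⊇ FOLLOW(<N>) = {p, w}. Thus FOLLOW(<B>) = {p, s, t, v, w}.
FOLLOW(<H>): in <S>-><B> p <H> p, <H> is followed by p with FIRST {p}; in <N>->t <H> t <H> (occurrence 1), <H> is followed by t <H> with FIRST {t}; in <N>->t <H> t <H> (occurrence 2), the suffix after <H> is empty, so FOLLOW(<H>) ⊇ FOLLOW(<N>) = {p, w}; in <B>-><H>, the suffix after <H> is empty, so FOLLOW(<H>) ⊇ FOLLOW(<B>) = {p, s, t, v, w}. Thus FOLLOW(<H>) = {p, s, t, v, w}.
FOLLOW(<S>): in <N>-><A> w <S>, the suffix after <S> is empty, so FOLLOW(<S>) ⊇ FOLLOW(<N>) = {p, w}; in <N>->p <S> <B>, <S> is followed by <B> with FIRST {ε, p, s, t, w}; in <N>->p <S> <B>, the suffix after <S> is nullable, so FOLLOW(<S>) ⊇ FOLLOW(<N>) = {p, w}; in <H>-><S>, the suffix after <S> is empty, so FOLLOW(<S>) ⊇ FOLLOW(<H>) = {p, s, t, v, w}. Thus FOLLOW(<S>) = {$, p, s, t, v, w}.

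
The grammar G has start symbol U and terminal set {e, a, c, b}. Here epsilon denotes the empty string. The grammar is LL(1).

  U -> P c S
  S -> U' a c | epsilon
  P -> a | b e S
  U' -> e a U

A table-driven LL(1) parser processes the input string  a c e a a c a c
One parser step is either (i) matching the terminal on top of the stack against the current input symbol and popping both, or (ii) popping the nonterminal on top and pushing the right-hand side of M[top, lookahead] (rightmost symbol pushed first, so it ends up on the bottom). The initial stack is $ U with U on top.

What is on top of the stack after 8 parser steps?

U

     Stack        Input              Action
  1  $ U          a c e a a c a c $  expand U -> P c S
  2  $ S c P      a c e a a c a c $  expand P -> a
  3  $ S c a      a c e a a c a c $  match a
  4  $ S c        c e a a c a c $    match c
  5  $ S          e a a c a c $      expand S -> U' a c
  6  $ c a U'     e a a c a c $      expand U' -> e a U
  7  $ c a U a e  e a a c a c $      match e
  8  $ c a U a    a a c a c $        match a
Stack after step 8: $ c a U (top = U).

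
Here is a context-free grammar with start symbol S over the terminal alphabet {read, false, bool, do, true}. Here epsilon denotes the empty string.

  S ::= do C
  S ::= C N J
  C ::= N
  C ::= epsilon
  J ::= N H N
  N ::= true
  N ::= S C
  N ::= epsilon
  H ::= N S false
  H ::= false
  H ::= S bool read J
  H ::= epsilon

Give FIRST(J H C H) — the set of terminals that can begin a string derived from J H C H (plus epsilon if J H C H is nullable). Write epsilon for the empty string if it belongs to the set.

{epsilon, bool, do, false, true}

FIRST(S): from S::=do C we get {do}; from S::=C N J we get {epsilon, bool, do, false, true}. So FIRST(S) = {epsilon, bool, do, false, true}.
FIRST(C): from C::=N we get {epsilon, bool, do, false, true}; from C::=epsilon we get {epsilon}. So FIRST(C) = {epsilon, bool, do, false, true}.
FIRST(N): from N::=true we get {true}; from N::=S C we get {epsilon, bool, do, false, true}; from N::=epsilon we get {epsilon}. So FIRST(N) = {epsilon, bool, do, false, true}.
FIRST(H): from H::=N S false we get {bool, do, false, true}; from H::=false we get {false}; from H::=S bool read J we get {bool, do, false, true}; from H::=epsilon we get {epsilon}. So FIRST(H) = {epsilon, bool, do, false, true}.
FIRST(J): from J::=N H N we get {epsilon, bool, do, false, true}. So FIRST(J) = {epsilon, bool, do, false, true}.
FIRST(J H C H): take FIRST of each symbol in turn, carrying on past any symbol whose FIRST contains epsilon; result {epsilon, bool, do, false, true}.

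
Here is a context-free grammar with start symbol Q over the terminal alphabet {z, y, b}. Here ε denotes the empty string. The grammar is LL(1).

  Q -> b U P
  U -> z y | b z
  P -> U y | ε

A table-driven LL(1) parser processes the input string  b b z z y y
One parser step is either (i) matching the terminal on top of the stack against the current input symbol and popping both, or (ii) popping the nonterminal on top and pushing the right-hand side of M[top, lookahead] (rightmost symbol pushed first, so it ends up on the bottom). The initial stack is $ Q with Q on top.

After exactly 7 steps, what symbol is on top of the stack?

z

     Stack    Input          Action
  1  $ Q      b b z z y y $  expand Q -> b U P
  2  $ P U b  b b z z y y $  match b
  3  $ P U    b z z y y $    expand U -> b z
  4  $ P z b  b z z y y $    match b
  5  $ P z    z z y y $      match z
  6  $ P      z y y $        expand P -> U y
  7  $ y U    z y y $        expand U -> z y
Stack after step 7: $ y y z (top = z).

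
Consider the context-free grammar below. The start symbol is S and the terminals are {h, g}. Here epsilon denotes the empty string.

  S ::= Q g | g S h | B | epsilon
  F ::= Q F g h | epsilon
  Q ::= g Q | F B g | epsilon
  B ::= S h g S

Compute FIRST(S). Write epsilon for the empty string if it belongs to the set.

FIRST(S) = {epsilon, g, h}  (via Q g, B)
FIRST(B) = {g, h}  (via S h g S)
FIRST(F) = {epsilon, g, h}  (via Q F g h)
FIRST(Q) = {epsilon, g, h}  (via F B g)

{epsilon, g, h}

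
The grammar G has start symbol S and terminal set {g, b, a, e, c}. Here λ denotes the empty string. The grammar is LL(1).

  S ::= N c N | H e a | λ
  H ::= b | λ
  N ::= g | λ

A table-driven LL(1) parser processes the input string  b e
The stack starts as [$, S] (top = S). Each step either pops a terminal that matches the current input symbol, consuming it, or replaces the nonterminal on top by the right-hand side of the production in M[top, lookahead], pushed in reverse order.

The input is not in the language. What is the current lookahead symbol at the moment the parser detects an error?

step 1: stack=$ S  input=b e $  — expand S ::= H e a
step 2: stack=$ a e H  input=b e $  — expand H ::= b
step 3: stack=$ a e b  input=b e $  — match b
step 4: stack=$ a e  input=e $  — match e
step 5: stack=$ a  input=$  — error: top is terminal a but lookahead is $

$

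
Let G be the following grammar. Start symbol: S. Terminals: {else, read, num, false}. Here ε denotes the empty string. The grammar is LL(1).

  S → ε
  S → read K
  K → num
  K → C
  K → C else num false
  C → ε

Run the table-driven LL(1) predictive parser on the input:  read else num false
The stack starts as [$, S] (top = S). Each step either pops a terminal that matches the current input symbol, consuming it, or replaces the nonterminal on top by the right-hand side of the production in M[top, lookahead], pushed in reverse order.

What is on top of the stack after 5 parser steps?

num

step 1: stack=$ S  input=read else num false $  — expand S → read K
step 2: stack=$ K read  input=read else num false $  — match read
step 3: stack=$ K  input=else num false $  — expand K → C else num false
step 4: stack=$ false num else C  input=else num false $  — expand C → ε
step 5: stack=$ false num else  input=else num false $  — match else
Stack after step 5: $ false num (top = num).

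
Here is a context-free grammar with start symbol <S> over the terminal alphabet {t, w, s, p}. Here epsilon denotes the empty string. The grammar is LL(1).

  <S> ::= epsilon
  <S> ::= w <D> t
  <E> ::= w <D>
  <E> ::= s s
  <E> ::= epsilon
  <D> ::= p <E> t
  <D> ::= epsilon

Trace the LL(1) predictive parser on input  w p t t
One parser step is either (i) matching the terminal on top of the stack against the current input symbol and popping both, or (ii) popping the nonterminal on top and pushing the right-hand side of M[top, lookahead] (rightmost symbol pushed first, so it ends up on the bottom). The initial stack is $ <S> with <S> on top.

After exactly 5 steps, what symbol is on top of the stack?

     Stack        Input      Action
  1  $ <S>        w p t t $  expand <S> ::= w <D> t
  2  $ t <D> w    w p t t $  match w
  3  $ t <D>      p t t $    expand <D> ::= p <E> t
  4  $ t t <E> p  p t t $    match p
  5  $ t t <E>    t t $      expand <E> ::= epsilon
Stack after step 5: $ t t (top = t).

t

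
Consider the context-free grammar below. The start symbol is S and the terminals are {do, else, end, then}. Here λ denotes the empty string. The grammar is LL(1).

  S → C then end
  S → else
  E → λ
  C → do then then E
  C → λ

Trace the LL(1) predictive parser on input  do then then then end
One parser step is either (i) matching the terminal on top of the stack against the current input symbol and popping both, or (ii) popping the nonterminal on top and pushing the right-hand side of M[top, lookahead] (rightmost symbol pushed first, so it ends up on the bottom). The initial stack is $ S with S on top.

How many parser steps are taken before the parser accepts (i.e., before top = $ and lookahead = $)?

step 1: stack=$ S  input=do then then then end $  — expand S → C then end
step 2: stack=$ end then C  input=do then then then end $  — expand C → do then then E
step 3: stack=$ end then E then then do  input=do then then then end $  — match do
step 4: stack=$ end then E then then  input=then then then end $  — match then
step 5: stack=$ end then E then  input=then then end $  — match then
step 6: stack=$ end then E  input=then end $  — expand E → λ
step 7: stack=$ end then  input=then end $  — match then
step 8: stack=$ end  input=end $  — match end
Accept reached after 8 steps.

8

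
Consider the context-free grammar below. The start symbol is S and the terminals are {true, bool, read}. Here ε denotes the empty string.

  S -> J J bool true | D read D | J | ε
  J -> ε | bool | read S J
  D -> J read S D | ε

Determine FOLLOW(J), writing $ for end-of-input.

{$, bool, read}

FIRST(J) = {ε, bool, read}
FIRST(D) = {ε, bool, read}  (via J read S D)
FIRST(S) = {ε, bool, read}  (via J J bool true, D read D, J)
FOLLOW(S) includes $ since S is the start symbol.
FOLLOW(S): in J->read S J, S is followed by J with FIRST {ε, bool, read}; in J->read S J, the suffix after S is nullable, so FOLLOW(S) ⊇ FOLLOW(J) = {$, bool, read}; in D->J read S D, S is followed by D with FIRST {ε, bool, read}; in D->J read S D, the suffix after S is nullable, so FOLLOW(S) ⊇ FOLLOW(D) = {$, bool, read}. Thus FOLLOW(S) = {$, bool, read}.
FOLLOW(J): in S->J J bool true (occurrence 1), J is followed by J bool true with FIRST {bool, read}; in S->J J bool true (occurrence 2), J is followed by bool true with FIRST {bool}; in S->J, the suffix after J is empty, so FOLLOW(J) ⊇ FOLLOW(S) = {$, bool, read}; in J->read S J, the suffix after J is empty (adds nothing new); in D->J read S D, J is followed by read S D with FIRST {read}. Thus FOLLOW(J) = {$, bool, read}.
FOLLOW(D): in S->D read D (occurrence 1), D is followed by read D with FIRST {read}; in S->D read D (occurrence 2), the suffix after D is empty, so FOLLOW(D) ⊇ FOLLOW(S) = {$, bool, read}; in D->J read S D, the suffix after D is empty (adds nothing new). Thus FOLLOW(D) = {$, bool, read}.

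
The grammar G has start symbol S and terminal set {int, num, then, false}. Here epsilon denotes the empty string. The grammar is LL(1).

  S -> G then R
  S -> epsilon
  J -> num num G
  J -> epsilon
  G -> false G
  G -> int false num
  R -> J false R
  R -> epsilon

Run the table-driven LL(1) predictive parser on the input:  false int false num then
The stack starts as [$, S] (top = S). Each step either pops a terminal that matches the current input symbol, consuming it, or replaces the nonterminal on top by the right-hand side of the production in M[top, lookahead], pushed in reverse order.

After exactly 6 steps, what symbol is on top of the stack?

num

     Stack                   Input                       Action
  1  $ S                     false int false num then $  expand S -> G then R
  2  $ R then G              false int false num then $  expand G -> false G
  3  $ R then G false        false int false num then $  match false
  4  $ R then G              int false num then $        expand G -> int false num
  5  $ R then num false int  int false num then $        match int
  6  $ R then num false      false num then $            match false
Stack after step 6: $ R then num (top = num).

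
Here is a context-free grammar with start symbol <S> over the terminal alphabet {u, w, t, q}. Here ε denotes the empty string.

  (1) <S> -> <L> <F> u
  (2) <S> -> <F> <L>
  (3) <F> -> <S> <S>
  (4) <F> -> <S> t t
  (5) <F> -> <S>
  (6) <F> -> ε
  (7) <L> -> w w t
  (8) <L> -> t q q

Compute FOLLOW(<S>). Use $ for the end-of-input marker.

{$, t, u, w}

FIRST(<L>): from <L>->w w t we get {w}; from <L>->t q q we get {t}. So FIRST(<L>) = {t, w}.
FIRST(<S>): from <S>-><L> <F> u we get {t, w}; from <S>-><F> <L> we get {t, w}. So FIRST(<S>) = {t, w}.
FIRST(<F>): from <F>-><S> <S> we get {t, w}; from <F>-><S> t t we get {t, w}; from <F>-><S> we get {t, w}; from <F>->ε we get {ε}. So FIRST(<F>) = {ε, t, w}.
FOLLOW(<S>) includes $ since <S> is the start symbol.
FOLLOW(<F>): in <S>-><L> <F> u, <F> is followed by u with FIRST {u}; in <S>-><F> <L>, <F> is followed by <L> with FIRST {t, w}. Thus FOLLOW(<F>) = {t, u, w}.
FOLLOW(<S>): in <F>-><S> <S> (occurrence 1), <S> is followed by <S> with FIRST {t, w}; in <F>-><S> <S> (occurrence 2), the suffix after <S> is empty, so FOLLOW(<S>) ⊇ FOLLOW(<F>) = {t, u, w}; in <F>-><S> t t, <S> is followed by t t with FIRST {t}; in <F>-><S>, the suffix after <S> is empty, so FOLLOW(<S>) ⊇ FOLLOW(<F>) = {t, u, w}. Thus FOLLOW(<S>) = {$, t, u, w}.
FOLLOW(<L>): in <S>-><L> <F> u, <L> is followed by <F> u with FIRST {t, u, w}; in <S>-><F> <L>, the suffix after <L> is empty, so FOLLOW(<L>) ⊇ FOLLOW(<S>) = {$, t, u, w}. Thus FOLLOW(<L>) = {$, t, u, w}.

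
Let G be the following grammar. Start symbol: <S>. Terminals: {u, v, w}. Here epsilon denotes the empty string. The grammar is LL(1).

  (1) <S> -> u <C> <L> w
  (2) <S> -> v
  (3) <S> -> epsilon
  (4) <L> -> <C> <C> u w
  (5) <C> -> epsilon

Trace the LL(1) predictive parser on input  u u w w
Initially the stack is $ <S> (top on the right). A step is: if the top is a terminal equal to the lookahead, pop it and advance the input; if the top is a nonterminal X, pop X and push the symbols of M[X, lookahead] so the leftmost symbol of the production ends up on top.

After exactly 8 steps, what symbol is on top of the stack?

w

step 1: stack=$ <S>  input=u u w w $  — expand <S> -> u <C> <L> w
step 2: stack=$ w <L> <C> u  input=u u w w $  — match u
step 3: stack=$ w <L> <C>  input=u w w $  — expand <C> -> epsilon
step 4: stack=$ w <L>  input=u w w $  — expand <L> -> <C> <C> u w
step 5: stack=$ w w u <C> <C>  input=u w w $  — expand <C> -> epsilon
step 6: stack=$ w w u <C>  input=u w w $  — expand <C> -> epsilon
step 7: stack=$ w w u  input=u w w $  — match u
step 8: stack=$ w w  input=w w $  — match w
Stack after step 8: $ w (top = w).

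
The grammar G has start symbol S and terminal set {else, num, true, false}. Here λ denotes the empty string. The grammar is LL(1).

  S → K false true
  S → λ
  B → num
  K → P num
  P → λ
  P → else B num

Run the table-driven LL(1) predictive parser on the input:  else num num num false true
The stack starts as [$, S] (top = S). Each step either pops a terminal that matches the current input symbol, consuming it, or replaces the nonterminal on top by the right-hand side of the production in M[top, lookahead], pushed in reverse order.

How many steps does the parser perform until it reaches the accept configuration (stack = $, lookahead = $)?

10

step 1: stack=$ S  input=else num num num false true $  — expand S → K false true
step 2: stack=$ true false K  input=else num num num false true $  — expand K → P num
step 3: stack=$ true false num P  input=else num num num false true $  — expand P → else B num
step 4: stack=$ true false num num B else  input=else num num num false true $  — match else
step 5: stack=$ true false num num B  input=num num num false true $  — expand B → num
step 6: stack=$ true false num num num  input=num num num false true $  — match num
step 7: stack=$ true false num num  input=num num false true $  — match num
step 8: stack=$ true false num  input=num false true $  — match num
step 9: stack=$ true false  input=false true $  — match false
step 10: stack=$ true  input=true $  — match true
Accept reached after 10 steps.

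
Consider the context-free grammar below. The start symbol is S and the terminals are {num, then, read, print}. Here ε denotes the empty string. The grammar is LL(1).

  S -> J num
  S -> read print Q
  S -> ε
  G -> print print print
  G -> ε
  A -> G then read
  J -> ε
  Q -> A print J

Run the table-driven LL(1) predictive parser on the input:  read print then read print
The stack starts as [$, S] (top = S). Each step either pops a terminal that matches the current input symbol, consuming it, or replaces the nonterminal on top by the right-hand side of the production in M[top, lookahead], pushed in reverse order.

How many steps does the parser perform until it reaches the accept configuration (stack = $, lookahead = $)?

10

      Stack                  Input                         Action
   1  $ S                    read print then read print $  expand S -> read print Q
   2  $ Q print read         read print then read print $  match read
   3  $ Q print              print then read print $       match print
   4  $ Q                    then read print $             expand Q -> A print J
   5  $ J print A            then read print $             expand A -> G then read
   6  $ J print read then G  then read print $             expand G -> ε
   7  $ J print read then    then read print $             match then
   8  $ J print read         read print $                  match read
   9  $ J print              print $                       match print
  10  $ J                    $                             expand J -> ε
Accept reached after 10 steps.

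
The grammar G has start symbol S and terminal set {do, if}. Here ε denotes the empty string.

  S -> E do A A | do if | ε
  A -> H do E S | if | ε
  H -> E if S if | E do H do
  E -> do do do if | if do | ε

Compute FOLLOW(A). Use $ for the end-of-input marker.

{$, do, if}

FIRST(E): from E->do do do if we get {do}; from E->if do we get {if}; from E->ε we get {ε}. So FIRST(E) = {ε, do, if}.
FIRST(S): from S->E do A A we get {do, if}; from S->do if we get {do}; from S->ε we get {ε}. So FIRST(S) = {ε, do, if}.
FIRST(H): from H->E if S if we get {do, if}; from H->E do H do we get {do, if}. So FIRST(H) = {do, if}.
FIRST(A): from A->H do E S we get {do, if}; from A->if we get {if}; from A->ε we get {ε}. So FIRST(A) = {ε, do, if}.
FOLLOW(S) includes $ since S is the start symbol.
FOLLOW(H): in A->H do E S, H is followed by do E S with FIRST {do}; in H->E do H do, H is followed by do with FIRST {do}. Thus FOLLOW(H) = {do}.
FOLLOW(S): in A->H do E S, the suffix after S is empty, so FOLLOW(S) ⊇ FOLLOW(A) = {$, do, if}; in H->E if S if, S is followed by if with FIRST {if}. Thus FOLLOW(S) = {$, do, if}.
FOLLOW(A): in S->E do A A (occurrence 1), A is followed by A with FIRST {ε, do, if}; in S->E do A A (occurrence 1), the suffix after A is nullable, so FOLLOW(A) ⊇ FOLLOW(S) = {$, do, if}; in S->E do A A (occurrence 2), the suffix after A is empty, so FOLLOW(A) ⊇ FOLLOW(S) = {$, do, if}. Thus FOLLOW(A) = {$, do, if}.
FOLLOW(E): in S->E do A A, E is followed by do A A with FIRST {do}; in A->H do E S, E is followed by S with FIRST {ε, do, if}; in A->H do E S, the suffix after E is nullable, so FOLLOW(E) ⊇ FOLLOW(A) = {$, do, if}; in H->E if S if, E is followed by if S if with FIRST {if}; in H->E do H do, E is followed by do H do with FIRST {do}. Thus FOLLOW(E) = {$, do, if}.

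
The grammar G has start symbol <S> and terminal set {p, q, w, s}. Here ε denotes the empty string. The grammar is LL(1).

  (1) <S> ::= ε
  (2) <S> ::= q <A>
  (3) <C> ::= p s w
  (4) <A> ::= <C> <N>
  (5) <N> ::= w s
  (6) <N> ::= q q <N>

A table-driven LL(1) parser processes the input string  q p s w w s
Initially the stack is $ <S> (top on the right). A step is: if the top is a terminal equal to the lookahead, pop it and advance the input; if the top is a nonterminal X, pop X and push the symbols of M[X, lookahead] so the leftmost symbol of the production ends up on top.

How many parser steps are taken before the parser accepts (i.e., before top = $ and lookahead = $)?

step 1: stack=$ <S>  input=q p s w w s $  — expand <S> ::= q <A>
step 2: stack=$ <A> q  input=q p s w w s $  — match q
step 3: stack=$ <A>  input=p s w w s $  — expand <A> ::= <C> <N>
step 4: stack=$ <N> <C>  input=p s w w s $  — expand <C> ::= p s w
step 5: stack=$ <N> w s p  input=p s w w s $  — match p
step 6: stack=$ <N> w s  input=s w w s $  — match s
step 7: stack=$ <N> w  input=w w s $  — match w
step 8: stack=$ <N>  input=w s $  — expand <N> ::= w s
step 9: stack=$ s w  input=w s $  — match w
step 10: stack=$ s  input=s $  — match s
Accept reached after 10 steps.

10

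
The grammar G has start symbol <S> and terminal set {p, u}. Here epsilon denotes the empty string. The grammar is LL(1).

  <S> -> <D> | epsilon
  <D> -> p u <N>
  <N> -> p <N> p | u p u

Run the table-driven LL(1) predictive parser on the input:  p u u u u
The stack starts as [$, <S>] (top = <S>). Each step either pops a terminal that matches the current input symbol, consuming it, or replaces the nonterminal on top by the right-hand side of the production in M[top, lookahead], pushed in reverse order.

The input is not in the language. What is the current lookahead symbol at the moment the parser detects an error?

step 1: stack=$ <S>  input=p u u u u $  — expand <S> -> <D>
step 2: stack=$ <D>  input=p u u u u $  — expand <D> -> p u <N>
step 3: stack=$ <N> u p  input=p u u u u $  — match p
step 4: stack=$ <N> u  input=u u u u $  — match u
step 5: stack=$ <N>  input=u u u $  — expand <N> -> u p u
step 6: stack=$ u p u  input=u u u $  — match u
step 7: stack=$ u p  input=u u $  — error: top is terminal p but lookahead is u

u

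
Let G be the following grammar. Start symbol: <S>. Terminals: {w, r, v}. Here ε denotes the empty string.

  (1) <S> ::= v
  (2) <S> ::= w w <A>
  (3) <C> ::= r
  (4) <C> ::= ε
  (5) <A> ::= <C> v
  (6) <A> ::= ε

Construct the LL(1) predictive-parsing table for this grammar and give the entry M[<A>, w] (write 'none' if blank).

none

FIRST(<S>) = {v, w}
FIRST(<C>) = {ε, r}
FIRST(<A>) = {ε, r, v}  (via <C> v)
FOLLOW(<S>) includes $ since <S> is the start symbol.
FOLLOW(<S>): <S> appears on no right-hand side. Thus FOLLOW(<S>) = {$}.
FOLLOW(<A>): in <S>::=w w <A>, the suffix after <A> is empty, so FOLLOW(<A>) ⊇ FOLLOW(<S>) = {$}. Thus FOLLOW(<A>) = {$}.
For <A> ::= <C> v: FIRST(<C> v) = {r, v}, so it goes in M[<A>, t] for t ∈ {r, v}.
For <A> ::= ε: FIRST(ε) = {ε}, so it goes in M[<A>, t] for t ∈ {}; since ε ∈ FIRST, also for every t ∈ FOLLOW(<A>) = {$}.
None of these place a production in M[<A>, w].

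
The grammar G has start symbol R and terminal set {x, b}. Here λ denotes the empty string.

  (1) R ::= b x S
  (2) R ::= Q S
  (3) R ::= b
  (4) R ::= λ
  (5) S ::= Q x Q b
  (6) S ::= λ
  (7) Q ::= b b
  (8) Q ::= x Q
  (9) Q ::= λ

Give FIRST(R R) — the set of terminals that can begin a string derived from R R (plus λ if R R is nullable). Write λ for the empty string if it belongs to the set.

{λ, b, x}

FIRST(Q): from Q::=b b we get {b}; from Q::=x Q we get {x}; from Q::=λ we get {λ}. So FIRST(Q) = {λ, b, x}.
FIRST(S): from S::=Q x Q b we get {b, x}; from S::=λ we get {λ}. So FIRST(S) = {λ, b, x}.
FIRST(R): from R::=b x S we get {b}; from R::=Q S we get {λ, b, x}; from R::=b we get {b}; from R::=λ we get {λ}. So FIRST(R) = {λ, b, x}.
FIRST(R R): take FIRST of each symbol in turn, carrying on past any symbol whose FIRST contains λ; result {λ, b, x}.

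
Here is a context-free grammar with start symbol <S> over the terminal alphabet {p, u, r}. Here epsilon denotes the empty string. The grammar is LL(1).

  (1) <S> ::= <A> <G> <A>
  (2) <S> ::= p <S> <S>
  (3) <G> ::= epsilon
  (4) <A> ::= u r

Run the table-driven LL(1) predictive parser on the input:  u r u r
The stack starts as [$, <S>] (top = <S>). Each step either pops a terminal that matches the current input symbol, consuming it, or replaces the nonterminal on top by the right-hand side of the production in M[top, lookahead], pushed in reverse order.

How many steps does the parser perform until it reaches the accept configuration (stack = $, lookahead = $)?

step 1: stack=$ <S>  input=u r u r $  — expand <S> ::= <A> <G> <A>
step 2: stack=$ <A> <G> <A>  input=u r u r $  — expand <A> ::= u r
step 3: stack=$ <A> <G> r u  input=u r u r $  — match u
step 4: stack=$ <A> <G> r  input=r u r $  — match r
step 5: stack=$ <A> <G>  input=u r $  — expand <G> ::= epsilon
step 6: stack=$ <A>  input=u r $  — expand <A> ::= u r
step 7: stack=$ r u  input=u r $  — match u
step 8: stack=$ r  input=r $  — match r
Accept reached after 8 steps.

8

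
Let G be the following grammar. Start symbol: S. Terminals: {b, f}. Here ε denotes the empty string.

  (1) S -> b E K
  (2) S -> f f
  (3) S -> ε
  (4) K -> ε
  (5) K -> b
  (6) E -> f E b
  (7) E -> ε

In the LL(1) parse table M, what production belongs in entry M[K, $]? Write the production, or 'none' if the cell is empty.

FIRST(S) = {ε, b, f}
FIRST(K) = {ε, b}
FIRST(E) = {ε, f}
FOLLOW(S) includes $ since S is the start symbol.
FOLLOW(S): S appears on no right-hand side. Thus FOLLOW(S) = {$}.
FOLLOW(K): in S->b E K, the suffix after K is empty, so FOLLOW(K) ⊇ FOLLOW(S) = {$}. Thus FOLLOW(K) = {$}.
For K -> ε: FIRST(ε) = {ε}, so it goes in M[K, t] for t ∈ {}; since ε ∈ FIRST, also for every t ∈ FOLLOW(K) = {$}.
For K -> b: FIRST(b) = {b}, so it goes in M[K, t] for t ∈ {b}.

K -> ε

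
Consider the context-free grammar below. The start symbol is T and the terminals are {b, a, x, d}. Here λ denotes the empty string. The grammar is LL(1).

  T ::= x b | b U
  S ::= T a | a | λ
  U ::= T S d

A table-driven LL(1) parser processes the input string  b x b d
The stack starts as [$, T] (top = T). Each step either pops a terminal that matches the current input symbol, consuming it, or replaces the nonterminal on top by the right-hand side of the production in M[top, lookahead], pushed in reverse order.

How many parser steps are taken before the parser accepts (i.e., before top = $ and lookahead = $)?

     Stack      Input      Action
  1  $ T        b x b d $  expand T ::= b U
  2  $ U b      b x b d $  match b
  3  $ U        x b d $    expand U ::= T S d
  4  $ d S T    x b d $    expand T ::= x b
  5  $ d S b x  x b d $    match x
  6  $ d S b    b d $      match b
  7  $ d S      d $        expand S ::= λ
  8  $ d        d $        match d
Accept reached after 8 steps.

8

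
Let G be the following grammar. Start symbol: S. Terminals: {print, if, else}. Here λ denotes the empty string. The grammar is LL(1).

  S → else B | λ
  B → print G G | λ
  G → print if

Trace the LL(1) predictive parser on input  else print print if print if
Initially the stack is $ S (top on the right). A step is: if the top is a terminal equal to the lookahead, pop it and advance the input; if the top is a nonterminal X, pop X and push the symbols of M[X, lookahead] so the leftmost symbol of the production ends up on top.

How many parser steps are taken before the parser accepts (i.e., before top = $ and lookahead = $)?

step 1: stack=$ S  input=else print print if print if $  — expand S → else B
step 2: stack=$ B else  input=else print print if print if $  — match else
step 3: stack=$ B  input=print print if print if $  — expand B → print G G
step 4: stack=$ G G print  input=print print if print if $  — match print
step 5: stack=$ G G  input=print if print if $  — expand G → print if
step 6: stack=$ G if print  input=print if print if $  — match print
step 7: stack=$ G if  input=if print if $  — match if
step 8: stack=$ G  input=print if $  — expand G → print if
step 9: stack=$ if print  input=print if $  — match print
step 10: stack=$ if  input=if $  — match if
Accept reached after 10 steps.

10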